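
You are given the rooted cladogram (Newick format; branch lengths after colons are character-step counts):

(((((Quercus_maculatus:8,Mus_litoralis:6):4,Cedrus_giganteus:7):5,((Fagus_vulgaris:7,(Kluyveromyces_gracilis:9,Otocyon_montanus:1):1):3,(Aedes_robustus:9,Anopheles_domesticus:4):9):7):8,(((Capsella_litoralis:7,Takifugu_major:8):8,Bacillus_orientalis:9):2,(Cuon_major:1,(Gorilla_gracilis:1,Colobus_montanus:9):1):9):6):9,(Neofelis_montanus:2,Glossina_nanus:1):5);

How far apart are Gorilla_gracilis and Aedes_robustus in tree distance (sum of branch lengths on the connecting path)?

The path runs Gorilla_gracilis → … → MRCA → … → Aedes_robustus; the MRCA is the node subtending ((((Quercus_maculatus,Mus_litoralis),Cedrus_giganteus),((Fagus_vulgaris,(Kluyveromyces_gracilis,Otocyon_montanus)),(Aedes_robustus,Anopheles_domesticus))),(((Capsella_litoralis,Takifugu_major),Bacillus_orientalis),(Cuon_major,(Gorilla_gracilis,Colobus_montanus)))).
Branch lengths along that path: 1 + 1 + 9 + 6 + 8 + 7 + 9 + 9 = 50.

50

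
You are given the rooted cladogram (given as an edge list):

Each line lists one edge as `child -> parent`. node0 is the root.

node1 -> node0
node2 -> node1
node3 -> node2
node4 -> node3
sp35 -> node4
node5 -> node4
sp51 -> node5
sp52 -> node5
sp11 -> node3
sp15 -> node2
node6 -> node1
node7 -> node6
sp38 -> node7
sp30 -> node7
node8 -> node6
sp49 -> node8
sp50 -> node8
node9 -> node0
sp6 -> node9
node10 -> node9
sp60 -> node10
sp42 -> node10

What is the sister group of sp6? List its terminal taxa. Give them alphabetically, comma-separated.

sp6 attaches to the tree at the node subtending (sp6,(sp60,sp42)).
The other lineage descending from that same node — the sister group — is (sp60,sp42); its 2 tips in alphabetical order are the answer.

sp42, sp60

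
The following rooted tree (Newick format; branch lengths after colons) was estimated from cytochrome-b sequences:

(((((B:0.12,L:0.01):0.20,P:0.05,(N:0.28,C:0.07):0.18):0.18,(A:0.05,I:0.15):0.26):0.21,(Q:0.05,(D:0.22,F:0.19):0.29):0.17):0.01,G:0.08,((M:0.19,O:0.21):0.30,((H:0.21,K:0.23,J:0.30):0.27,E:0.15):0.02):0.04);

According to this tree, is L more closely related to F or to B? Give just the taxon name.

The MRCA of L and B subtends (B,L) (2 taxa).
The MRCA of L and F subtends ((((B,L),P,(N,C)),(A,I)),(Q,(D,F))) (10 taxa).
The first is nested inside the second, so L shares a more recent common ancestor with B.

B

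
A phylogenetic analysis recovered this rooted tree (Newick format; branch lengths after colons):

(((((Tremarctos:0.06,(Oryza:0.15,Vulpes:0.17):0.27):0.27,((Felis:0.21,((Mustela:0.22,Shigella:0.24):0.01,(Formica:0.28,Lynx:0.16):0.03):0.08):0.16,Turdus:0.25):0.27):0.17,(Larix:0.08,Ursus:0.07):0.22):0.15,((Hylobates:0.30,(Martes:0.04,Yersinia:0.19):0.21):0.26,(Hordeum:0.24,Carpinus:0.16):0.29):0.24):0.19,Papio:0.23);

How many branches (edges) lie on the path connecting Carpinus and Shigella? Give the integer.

10

The MRCA of Carpinus and Shigella is the node subtending ((((Tremarctos,(Oryza,Vulpes)),((Felis,((Mustela,Shigella),(Formica,Lynx))),Turdus)),(Larix,Ursus)),((Hylobates,(Martes,Yersinia)),(Hordeum,Carpinus))).
From Carpinus up to that node: 3 branches. From Shigella up to the same node: 7 branches. Total: 3 + 7 = 10.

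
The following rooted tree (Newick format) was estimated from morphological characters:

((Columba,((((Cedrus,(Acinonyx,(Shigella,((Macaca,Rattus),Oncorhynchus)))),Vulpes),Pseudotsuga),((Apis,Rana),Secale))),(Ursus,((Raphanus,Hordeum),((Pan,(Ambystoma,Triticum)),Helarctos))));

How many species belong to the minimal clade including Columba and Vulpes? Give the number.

12

The MRCA of Columba and Vulpes is the node subtending (Columba,((((Cedrus,(Acinonyx,(Shigella,((Macaca,Rattus),Oncorhynchus)))),Vulpes),Pseudotsuga),((Apis,Rana),Secale))).
That clade contains 12 terminal taxa: Acinonyx, Apis, Cedrus, Columba, Macaca, Oncorhynchus, Pseudotsuga, Rana, Rattus, Secale, Shigella, Vulpes.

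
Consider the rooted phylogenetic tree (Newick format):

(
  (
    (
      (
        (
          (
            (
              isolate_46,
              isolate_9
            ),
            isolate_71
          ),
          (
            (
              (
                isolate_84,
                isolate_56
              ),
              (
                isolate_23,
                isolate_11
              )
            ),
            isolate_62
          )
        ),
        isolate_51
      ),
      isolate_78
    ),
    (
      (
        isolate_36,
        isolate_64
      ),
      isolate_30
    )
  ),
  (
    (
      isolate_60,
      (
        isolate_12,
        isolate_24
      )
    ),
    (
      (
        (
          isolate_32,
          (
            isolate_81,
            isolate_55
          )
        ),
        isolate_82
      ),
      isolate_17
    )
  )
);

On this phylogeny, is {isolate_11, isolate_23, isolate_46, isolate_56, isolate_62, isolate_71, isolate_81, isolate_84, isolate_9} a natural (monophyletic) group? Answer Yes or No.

No

The MRCA of the listed taxa is the root, so the smallest clade containing them is the whole tree.
That clade also contains isolate_12, isolate_17, isolate_24, isolate_30, isolate_32, isolate_36, isolate_51, isolate_55, isolate_60, isolate_64, isolate_78, isolate_82, which are not in the proposed group, so the group is not monophyletic.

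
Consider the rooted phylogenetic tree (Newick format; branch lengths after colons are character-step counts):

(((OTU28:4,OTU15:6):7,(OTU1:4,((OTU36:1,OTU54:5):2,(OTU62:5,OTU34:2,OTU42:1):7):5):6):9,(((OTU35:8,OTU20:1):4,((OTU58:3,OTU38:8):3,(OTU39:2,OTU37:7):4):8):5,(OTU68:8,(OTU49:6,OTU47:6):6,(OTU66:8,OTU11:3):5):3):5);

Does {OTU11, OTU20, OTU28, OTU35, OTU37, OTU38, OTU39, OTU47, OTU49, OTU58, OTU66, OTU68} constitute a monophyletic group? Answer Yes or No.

No

The MRCA of the listed taxa is the root, so the smallest clade containing them is the whole tree.
That clade also contains OTU1, OTU15, OTU34, OTU36, OTU42, OTU54, OTU62, which are not in the proposed group, so the group is not monophyletic.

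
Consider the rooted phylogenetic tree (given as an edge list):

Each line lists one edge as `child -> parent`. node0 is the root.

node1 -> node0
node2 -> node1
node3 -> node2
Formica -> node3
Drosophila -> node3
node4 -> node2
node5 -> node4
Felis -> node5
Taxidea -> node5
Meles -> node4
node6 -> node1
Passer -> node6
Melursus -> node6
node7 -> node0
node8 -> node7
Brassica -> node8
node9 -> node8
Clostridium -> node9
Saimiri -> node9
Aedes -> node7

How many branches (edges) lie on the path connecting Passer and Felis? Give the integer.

The MRCA of Passer and Felis is the node subtending (((Formica,Drosophila),((Felis,Taxidea),Meles)),(Passer,Melursus)).
From Passer up to that node: 2 branches. From Felis up to the same node: 4 branches. Total: 2 + 4 = 6.

6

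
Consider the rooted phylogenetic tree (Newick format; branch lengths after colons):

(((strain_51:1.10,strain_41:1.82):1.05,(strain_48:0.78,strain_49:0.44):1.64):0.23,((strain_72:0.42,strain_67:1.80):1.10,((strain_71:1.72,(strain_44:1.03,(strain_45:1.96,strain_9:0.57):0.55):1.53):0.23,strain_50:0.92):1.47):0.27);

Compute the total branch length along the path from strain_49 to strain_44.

6.84

The path runs strain_49 → … → MRCA → … → strain_44; the MRCA is the root of the tree.
Branch lengths along that path: 0.44 + 1.64 + 0.23 + 0.27 + 1.47 + 0.23 + 1.53 + 1.03 = 6.84.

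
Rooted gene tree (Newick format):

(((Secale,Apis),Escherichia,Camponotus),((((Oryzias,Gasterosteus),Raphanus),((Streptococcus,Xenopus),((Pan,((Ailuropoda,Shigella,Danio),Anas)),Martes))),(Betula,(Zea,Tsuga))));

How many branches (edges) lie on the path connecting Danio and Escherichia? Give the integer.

10

The MRCA of Danio and Escherichia is the root of the tree.
From Danio up to that node: 8 branches. From Escherichia up to the same node: 2 branches. Total: 8 + 2 = 10.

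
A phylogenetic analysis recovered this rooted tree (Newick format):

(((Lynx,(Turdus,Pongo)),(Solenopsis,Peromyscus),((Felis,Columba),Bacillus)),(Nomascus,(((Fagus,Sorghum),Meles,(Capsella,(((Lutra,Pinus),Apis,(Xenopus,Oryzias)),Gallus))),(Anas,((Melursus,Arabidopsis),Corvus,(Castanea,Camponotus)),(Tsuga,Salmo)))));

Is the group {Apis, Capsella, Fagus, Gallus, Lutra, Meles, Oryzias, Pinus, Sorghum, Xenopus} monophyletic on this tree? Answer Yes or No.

Yes

The most recent common ancestor of these taxa subtends ((Fagus,Sorghum),Meles,(Capsella,(((Lutra,Pinus),Apis,(Xenopus,Oryzias)),Gallus))).
That clade has exactly 10 tips — every listed taxon and nothing else — so the group is monophyletic.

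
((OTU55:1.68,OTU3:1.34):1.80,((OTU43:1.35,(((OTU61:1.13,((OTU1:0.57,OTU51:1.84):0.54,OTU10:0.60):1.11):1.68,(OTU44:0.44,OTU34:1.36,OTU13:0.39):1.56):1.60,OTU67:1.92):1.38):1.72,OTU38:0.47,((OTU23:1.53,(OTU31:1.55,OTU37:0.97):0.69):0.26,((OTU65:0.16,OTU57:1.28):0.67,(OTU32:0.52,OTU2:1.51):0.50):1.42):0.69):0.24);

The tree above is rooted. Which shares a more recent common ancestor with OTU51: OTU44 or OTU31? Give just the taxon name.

The MRCA of OTU51 and OTU44 subtends ((OTU61,((OTU1,OTU51),OTU10)),(OTU44,OTU34,OTU13)) (7 taxa).
The MRCA of OTU51 and OTU31 subtends ((OTU43,(((OTU61,((OTU1,OTU51),OTU10)),(OTU44,OTU34,OTU13)),OTU67)),OTU38,((OTU23,(OTU31,OTU37)),((OTU65,OTU57),(OTU32,OTU2)))) (17 taxa).
The first is nested inside the second, so OTU51 shares a more recent common ancestor with OTU44.

OTU44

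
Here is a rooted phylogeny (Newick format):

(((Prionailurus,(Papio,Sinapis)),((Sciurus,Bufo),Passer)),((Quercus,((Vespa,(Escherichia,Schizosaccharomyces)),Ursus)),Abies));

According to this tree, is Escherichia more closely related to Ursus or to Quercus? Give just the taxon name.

Ursus

The MRCA of Escherichia and Ursus subtends ((Vespa,(Escherichia,Schizosaccharomyces)),Ursus) (4 taxa).
The MRCA of Escherichia and Quercus subtends (Quercus,((Vespa,(Escherichia,Schizosaccharomyces)),Ursus)) (5 taxa).
The first is nested inside the second, so Escherichia shares a more recent common ancestor with Ursus.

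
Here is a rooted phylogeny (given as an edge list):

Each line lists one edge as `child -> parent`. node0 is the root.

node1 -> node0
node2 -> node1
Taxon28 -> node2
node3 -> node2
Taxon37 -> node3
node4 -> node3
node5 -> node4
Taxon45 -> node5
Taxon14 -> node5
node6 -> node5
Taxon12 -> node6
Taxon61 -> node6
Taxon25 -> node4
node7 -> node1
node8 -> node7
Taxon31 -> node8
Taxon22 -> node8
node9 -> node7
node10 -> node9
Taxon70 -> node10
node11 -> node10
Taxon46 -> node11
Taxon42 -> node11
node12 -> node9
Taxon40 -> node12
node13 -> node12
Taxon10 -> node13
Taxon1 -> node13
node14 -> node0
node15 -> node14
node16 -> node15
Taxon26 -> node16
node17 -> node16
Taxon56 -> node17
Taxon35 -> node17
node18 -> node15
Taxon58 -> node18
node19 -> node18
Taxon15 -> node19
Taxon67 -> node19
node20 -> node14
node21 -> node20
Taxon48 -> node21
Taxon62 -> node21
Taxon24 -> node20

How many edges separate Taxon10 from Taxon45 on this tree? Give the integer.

10

The MRCA of Taxon10 and Taxon45 is the node subtending ((Taxon28,(Taxon37,((Taxon45,Taxon14,(Taxon12,Taxon61)),Taxon25))),((Taxon31,Taxon22),((Taxon70,(Taxon46,Taxon42)),(Taxon40,(Taxon10,Taxon1))))).
From Taxon10 up to that node: 5 branches. From Taxon45 up to the same node: 5 branches. Total: 5 + 5 = 10.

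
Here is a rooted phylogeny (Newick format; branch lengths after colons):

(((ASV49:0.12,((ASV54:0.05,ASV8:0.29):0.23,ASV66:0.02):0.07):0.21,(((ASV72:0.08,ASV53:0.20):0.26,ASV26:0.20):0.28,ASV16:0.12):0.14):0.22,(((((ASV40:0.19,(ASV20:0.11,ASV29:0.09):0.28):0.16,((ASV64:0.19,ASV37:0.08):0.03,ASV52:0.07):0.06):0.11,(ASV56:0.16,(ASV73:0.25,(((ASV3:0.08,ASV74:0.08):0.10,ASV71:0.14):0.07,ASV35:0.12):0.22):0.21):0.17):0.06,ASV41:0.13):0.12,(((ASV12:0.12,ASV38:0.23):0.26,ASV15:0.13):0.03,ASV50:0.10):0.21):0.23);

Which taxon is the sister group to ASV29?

ASV29 attaches to the tree at the node subtending (ASV20,ASV29).
The other lineage descending from that same node — the sister group — is the single tip ASV20.

ASV20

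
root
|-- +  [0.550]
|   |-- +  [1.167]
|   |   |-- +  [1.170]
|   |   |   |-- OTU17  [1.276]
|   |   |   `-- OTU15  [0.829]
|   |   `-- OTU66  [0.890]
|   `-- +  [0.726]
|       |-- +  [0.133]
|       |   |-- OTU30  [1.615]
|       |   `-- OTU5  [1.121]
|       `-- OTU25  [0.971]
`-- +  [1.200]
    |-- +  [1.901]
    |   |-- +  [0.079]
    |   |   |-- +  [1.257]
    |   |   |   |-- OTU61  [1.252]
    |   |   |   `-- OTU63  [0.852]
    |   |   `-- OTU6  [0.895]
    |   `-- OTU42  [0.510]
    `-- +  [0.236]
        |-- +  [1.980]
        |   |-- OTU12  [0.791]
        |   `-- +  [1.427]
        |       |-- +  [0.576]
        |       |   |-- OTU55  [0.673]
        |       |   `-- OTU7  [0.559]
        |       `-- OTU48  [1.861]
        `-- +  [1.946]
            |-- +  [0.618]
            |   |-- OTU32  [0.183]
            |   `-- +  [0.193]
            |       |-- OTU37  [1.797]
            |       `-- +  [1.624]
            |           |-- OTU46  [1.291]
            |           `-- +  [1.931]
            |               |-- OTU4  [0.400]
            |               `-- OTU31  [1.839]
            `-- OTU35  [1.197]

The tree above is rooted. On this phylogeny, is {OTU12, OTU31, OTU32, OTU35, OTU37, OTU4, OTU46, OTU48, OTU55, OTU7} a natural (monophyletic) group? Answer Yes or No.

Yes

The most recent common ancestor of these taxa subtends ((OTU12,((OTU55,OTU7),OTU48)),((OTU32,(OTU37,(OTU46,(OTU4,OTU31)))),OTU35)).
That clade has exactly 10 tips — every listed taxon and nothing else — so the group is monophyletic.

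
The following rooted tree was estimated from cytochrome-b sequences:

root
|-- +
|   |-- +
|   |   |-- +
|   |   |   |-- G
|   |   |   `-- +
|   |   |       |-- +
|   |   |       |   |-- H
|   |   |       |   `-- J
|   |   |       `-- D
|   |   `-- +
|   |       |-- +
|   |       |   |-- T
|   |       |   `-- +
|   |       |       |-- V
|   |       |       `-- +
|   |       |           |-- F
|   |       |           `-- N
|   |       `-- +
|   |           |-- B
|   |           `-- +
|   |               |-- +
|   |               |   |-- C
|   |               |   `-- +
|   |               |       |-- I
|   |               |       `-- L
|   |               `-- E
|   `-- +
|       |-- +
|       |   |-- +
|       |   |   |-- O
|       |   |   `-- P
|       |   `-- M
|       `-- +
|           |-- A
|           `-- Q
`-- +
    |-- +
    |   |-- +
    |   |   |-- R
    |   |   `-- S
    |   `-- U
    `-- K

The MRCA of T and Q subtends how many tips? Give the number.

18

The MRCA of T and Q is the node subtending (((G,((H,J),D)),((T,(V,(F,N))),(B,((C,(I,L)),E)))),(((O,P),M),(A,Q))).
That clade contains 18 terminal taxa: A, B, C, D, E, F, G, H, I, J, L, M, N, O, P, Q, T, V.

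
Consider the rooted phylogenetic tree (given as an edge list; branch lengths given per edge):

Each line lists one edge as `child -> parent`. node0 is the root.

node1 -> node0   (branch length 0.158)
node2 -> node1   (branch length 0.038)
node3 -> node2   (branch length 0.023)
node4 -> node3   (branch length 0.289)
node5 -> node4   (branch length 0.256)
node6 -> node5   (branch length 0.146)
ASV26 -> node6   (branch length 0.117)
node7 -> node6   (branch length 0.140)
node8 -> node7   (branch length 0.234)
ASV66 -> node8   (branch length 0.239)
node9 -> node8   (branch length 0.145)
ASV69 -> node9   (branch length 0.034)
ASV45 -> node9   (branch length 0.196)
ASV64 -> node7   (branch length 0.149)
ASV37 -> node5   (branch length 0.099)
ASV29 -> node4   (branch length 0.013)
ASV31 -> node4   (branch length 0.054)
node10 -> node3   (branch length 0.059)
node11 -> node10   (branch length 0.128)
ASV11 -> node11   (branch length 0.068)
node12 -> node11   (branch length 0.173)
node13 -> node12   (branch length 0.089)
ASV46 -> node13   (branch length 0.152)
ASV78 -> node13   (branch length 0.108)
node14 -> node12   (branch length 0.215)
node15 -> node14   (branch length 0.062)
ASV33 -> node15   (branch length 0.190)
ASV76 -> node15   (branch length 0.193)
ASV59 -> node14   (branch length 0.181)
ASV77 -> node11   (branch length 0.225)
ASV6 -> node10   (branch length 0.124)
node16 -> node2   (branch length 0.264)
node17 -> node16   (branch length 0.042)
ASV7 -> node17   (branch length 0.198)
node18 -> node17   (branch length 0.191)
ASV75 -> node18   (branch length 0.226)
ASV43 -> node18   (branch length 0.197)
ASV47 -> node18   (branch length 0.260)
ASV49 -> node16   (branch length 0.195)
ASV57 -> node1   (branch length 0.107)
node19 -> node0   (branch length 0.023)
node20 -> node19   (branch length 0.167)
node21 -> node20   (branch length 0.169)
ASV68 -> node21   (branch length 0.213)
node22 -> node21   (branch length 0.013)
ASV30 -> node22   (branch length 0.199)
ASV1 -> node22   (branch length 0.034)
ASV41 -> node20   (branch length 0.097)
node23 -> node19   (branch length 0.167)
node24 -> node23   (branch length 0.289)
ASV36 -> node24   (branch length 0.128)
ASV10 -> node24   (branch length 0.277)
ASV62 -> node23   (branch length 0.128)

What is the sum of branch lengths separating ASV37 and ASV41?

1.150

The path runs ASV37 → … → MRCA → … → ASV41; the MRCA is the root of the tree.
Branch lengths along that path: 0.099 + 0.256 + 0.289 + 0.023 + 0.038 + 0.158 + 0.023 + 0.167 + 0.097 = 1.150.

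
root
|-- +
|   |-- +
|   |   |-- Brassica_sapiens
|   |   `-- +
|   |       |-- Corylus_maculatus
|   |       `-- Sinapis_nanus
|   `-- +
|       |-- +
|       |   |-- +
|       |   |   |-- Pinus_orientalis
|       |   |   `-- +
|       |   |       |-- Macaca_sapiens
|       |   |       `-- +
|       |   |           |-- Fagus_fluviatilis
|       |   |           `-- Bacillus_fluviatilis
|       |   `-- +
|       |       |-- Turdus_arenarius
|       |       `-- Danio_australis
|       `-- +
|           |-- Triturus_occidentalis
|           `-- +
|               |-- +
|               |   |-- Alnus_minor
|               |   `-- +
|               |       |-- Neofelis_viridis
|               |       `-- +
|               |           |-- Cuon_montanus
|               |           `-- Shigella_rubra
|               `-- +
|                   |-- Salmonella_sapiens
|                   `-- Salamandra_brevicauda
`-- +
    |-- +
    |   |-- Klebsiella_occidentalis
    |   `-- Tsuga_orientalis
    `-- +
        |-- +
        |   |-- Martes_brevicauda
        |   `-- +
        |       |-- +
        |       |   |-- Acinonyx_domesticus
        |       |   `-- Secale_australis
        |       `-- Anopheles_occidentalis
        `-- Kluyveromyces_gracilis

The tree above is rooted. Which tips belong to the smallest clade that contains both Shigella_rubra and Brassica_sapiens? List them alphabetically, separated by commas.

Tracing Shigella_rubra: it sits inside (Cuon_montanus,Shigella_rubra).
Tracing Brassica_sapiens: it sits inside (Brassica_sapiens,(Corylus_maculatus,Sinapis_nanus)).
The smallest clade enclosing both is ((Brassica_sapiens,(Corylus_maculatus,Sinapis_nanus)),(((Pinus_orientalis,(Macaca_sapiens,(Fagus_fluviatilis,Bacillus_fluviatilis))),(Turdus_arenarius,Danio_australis)),(Triturus_occidentalis,((Alnus_minor,(Neofelis_viridis,(Cuon_montanus,Shigella_rubra))),(Salmonella_sapiens,Salamandra_brevicauda))))); the answer is its 16 terminal taxa in alphabetical order.

Alnus_minor, Bacillus_fluviatilis, Brassica_sapiens, Corylus_maculatus, Cuon_montanus, Danio_australis, Fagus_fluviatilis, Macaca_sapiens, Neofelis_viridis, Pinus_orientalis, Salamandra_brevicauda, Salmonella_sapiens, Shigella_rubra, Sinapis_nanus, Triturus_occidentalis, Turdus_arenarius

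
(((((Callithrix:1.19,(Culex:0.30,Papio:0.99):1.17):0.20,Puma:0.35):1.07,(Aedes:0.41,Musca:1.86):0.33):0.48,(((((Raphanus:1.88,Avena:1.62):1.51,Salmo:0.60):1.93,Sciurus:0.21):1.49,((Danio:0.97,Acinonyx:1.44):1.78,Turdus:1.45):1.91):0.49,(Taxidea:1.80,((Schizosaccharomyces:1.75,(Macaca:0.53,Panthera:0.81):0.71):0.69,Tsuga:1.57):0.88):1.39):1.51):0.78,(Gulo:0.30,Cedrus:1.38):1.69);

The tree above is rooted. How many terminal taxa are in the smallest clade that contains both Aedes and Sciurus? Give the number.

The MRCA of Aedes and Sciurus is the node subtending ((((Callithrix,(Culex,Papio)),Puma),(Aedes,Musca)),(((((Raphanus,Avena),Salmo),Sciurus),((Danio,Acinonyx),Turdus)),(Taxidea,((Schizosaccharomyces,(Macaca,Panthera)),Tsuga)))).
That clade contains 18 terminal taxa: Acinonyx, Aedes, Avena, Callithrix, Culex, Danio, Macaca, Musca, Panthera, Papio, Puma, Raphanus, Salmo, Schizosaccharomyces, Sciurus, Taxidea, Tsuga, Turdus.

18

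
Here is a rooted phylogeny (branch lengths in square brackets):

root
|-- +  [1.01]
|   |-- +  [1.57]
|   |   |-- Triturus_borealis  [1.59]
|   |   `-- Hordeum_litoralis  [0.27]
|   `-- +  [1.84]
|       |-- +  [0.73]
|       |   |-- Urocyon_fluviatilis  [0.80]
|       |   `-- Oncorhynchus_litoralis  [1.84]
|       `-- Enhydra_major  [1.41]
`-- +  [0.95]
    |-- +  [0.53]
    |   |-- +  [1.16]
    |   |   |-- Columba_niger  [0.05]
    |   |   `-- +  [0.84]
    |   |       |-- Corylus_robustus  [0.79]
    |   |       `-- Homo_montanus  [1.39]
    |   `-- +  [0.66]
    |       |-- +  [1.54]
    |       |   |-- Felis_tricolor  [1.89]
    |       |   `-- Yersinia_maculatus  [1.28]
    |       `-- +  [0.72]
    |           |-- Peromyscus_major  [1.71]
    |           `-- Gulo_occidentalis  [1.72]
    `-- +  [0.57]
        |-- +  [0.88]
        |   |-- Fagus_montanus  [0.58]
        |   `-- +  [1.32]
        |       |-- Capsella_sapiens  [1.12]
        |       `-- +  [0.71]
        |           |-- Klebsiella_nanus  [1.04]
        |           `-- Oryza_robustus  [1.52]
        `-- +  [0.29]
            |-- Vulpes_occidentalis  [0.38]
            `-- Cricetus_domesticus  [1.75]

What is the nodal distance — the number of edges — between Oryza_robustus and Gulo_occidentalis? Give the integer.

9

The MRCA of Oryza_robustus and Gulo_occidentalis is the node subtending (((Columba_niger,(Corylus_robustus,Homo_montanus)),((Felis_tricolor,Yersinia_maculatus),(Peromyscus_major,Gulo_occidentalis))),((Fagus_montanus,(Capsella_sapiens,(Klebsiella_nanus,Oryza_robustus))),(Vulpes_occidentalis,Cricetus_domesticus))).
From Oryza_robustus up to that node: 5 branches. From Gulo_occidentalis up to the same node: 4 branches. Total: 5 + 4 = 9.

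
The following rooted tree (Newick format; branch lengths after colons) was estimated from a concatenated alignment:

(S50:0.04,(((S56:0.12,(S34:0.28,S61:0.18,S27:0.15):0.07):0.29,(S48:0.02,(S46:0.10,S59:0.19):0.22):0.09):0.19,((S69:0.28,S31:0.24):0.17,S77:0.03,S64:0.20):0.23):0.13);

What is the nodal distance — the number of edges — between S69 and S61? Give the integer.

7

The MRCA of S69 and S61 is the node subtending (((S56,(S34,S61,S27)),(S48,(S46,S59))),((S69,S31),S77,S64)).
From S69 up to that node: 3 branches. From S61 up to the same node: 4 branches. Total: 3 + 4 = 7.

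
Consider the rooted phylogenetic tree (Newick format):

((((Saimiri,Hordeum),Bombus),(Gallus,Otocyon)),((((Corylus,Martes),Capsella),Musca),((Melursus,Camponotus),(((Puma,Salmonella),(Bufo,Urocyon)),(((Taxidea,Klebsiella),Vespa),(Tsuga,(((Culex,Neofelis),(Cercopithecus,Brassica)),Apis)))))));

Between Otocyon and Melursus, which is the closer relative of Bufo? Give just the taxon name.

Melursus

The MRCA of Bufo and Melursus subtends ((Melursus,Camponotus),(((Puma,Salmonella),(Bufo,Urocyon)),(((Taxidea,Klebsiella),Vespa),(Tsuga,(((Culex,Neofelis),(Cercopithecus,Brassica)),Apis))))) (15 taxa).
The MRCA of Bufo and Otocyon is the root, subtending the entire tree (24 taxa).
The first is nested inside the second, so Bufo shares a more recent common ancestor with Melursus.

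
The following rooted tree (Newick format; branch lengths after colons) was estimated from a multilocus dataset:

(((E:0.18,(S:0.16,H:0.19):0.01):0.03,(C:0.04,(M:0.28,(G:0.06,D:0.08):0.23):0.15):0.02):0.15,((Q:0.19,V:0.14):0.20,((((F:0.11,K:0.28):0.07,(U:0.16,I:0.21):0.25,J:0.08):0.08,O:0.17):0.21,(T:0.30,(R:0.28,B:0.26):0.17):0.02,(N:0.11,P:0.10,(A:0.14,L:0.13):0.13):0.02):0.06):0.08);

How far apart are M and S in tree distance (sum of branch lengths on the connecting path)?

The path runs M → … → MRCA → … → S; the MRCA is the node subtending ((E,(S,H)),(C,(M,(G,D)))).
Branch lengths along that path: 0.28 + 0.15 + 0.02 + 0.03 + 0.01 + 0.16 = 0.65.

0.65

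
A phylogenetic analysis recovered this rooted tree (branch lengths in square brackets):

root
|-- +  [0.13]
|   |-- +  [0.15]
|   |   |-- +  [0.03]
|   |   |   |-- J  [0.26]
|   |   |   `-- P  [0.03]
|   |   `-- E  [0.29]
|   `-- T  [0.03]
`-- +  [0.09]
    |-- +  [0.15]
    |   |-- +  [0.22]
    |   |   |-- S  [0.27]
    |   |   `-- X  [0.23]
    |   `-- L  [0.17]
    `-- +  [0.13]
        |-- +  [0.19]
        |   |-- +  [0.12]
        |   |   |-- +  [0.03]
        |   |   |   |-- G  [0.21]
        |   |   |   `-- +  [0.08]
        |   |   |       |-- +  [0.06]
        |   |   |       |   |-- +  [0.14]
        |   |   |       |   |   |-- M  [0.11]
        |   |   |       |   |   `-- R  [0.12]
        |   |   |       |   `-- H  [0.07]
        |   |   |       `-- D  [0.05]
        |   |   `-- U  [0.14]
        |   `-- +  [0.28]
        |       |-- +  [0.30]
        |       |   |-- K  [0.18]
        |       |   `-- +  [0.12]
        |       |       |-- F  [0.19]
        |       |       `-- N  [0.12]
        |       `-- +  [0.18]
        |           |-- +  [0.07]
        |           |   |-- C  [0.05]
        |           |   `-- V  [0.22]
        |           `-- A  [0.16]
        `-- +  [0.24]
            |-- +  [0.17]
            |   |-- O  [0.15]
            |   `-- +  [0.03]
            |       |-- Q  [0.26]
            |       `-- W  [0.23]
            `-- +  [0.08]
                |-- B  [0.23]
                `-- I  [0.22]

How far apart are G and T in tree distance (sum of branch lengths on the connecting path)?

0.93

The path runs G → … → MRCA → … → T; the MRCA is the root of the tree.
Branch lengths along that path: 0.21 + 0.03 + 0.12 + 0.19 + 0.13 + 0.09 + 0.13 + 0.03 = 0.93.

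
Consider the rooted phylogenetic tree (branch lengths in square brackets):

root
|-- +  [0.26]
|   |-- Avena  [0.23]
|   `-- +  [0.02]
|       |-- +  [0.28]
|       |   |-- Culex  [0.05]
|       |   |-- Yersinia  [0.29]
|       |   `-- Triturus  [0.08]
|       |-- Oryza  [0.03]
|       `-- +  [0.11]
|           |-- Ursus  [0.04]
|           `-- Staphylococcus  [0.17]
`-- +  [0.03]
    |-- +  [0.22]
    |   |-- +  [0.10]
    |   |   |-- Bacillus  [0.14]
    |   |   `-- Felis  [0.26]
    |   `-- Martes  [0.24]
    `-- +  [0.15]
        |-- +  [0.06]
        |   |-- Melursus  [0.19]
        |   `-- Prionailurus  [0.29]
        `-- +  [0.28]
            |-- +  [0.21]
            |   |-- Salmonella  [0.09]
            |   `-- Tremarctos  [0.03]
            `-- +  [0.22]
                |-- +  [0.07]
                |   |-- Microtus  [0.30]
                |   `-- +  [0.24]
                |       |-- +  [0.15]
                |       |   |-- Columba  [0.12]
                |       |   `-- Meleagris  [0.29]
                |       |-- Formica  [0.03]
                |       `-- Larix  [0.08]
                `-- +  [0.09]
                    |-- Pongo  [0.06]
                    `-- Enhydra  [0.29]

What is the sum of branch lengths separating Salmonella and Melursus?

0.83

The path runs Salmonella → … → MRCA → … → Melursus; the MRCA is the node subtending ((Melursus,Prionailurus),((Salmonella,Tremarctos),((Microtus,((Columba,Meleagris),Formica,Larix)),(Pongo,Enhydra)))).
Branch lengths along that path: 0.09 + 0.21 + 0.28 + 0.06 + 0.19 = 0.83.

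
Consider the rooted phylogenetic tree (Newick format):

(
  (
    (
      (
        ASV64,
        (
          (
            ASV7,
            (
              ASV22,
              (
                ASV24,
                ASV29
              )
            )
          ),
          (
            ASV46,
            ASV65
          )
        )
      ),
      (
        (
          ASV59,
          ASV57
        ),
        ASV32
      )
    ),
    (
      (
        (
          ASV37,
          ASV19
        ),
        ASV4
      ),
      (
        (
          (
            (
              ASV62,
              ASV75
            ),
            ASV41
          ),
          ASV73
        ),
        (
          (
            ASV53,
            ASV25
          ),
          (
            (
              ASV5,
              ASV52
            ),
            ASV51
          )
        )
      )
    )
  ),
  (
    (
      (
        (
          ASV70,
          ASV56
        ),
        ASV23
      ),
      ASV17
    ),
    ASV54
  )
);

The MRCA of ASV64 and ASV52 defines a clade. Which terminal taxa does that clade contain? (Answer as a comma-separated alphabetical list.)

ASV19, ASV22, ASV24, ASV25, ASV29, ASV32, ASV37, ASV4, ASV41, ASV46, ASV5, ASV51, ASV52, ASV53, ASV57, ASV59, ASV62, ASV64, ASV65, ASV7, ASV73, ASV75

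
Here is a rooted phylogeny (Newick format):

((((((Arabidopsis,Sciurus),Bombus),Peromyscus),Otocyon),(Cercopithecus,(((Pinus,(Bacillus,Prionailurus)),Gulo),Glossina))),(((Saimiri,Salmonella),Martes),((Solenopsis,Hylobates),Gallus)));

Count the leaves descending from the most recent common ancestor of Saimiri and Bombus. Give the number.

17

The MRCA of Saimiri and Bombus is the root, so the clade is the entire tree.
That clade contains 17 terminal taxa: Arabidopsis, Bacillus, Bombus, Cercopithecus, Gallus, Glossina, Gulo, Hylobates, Martes, Otocyon, Peromyscus, Pinus, Prionailurus, Saimiri, Salmonella, Sciurus, Solenopsis.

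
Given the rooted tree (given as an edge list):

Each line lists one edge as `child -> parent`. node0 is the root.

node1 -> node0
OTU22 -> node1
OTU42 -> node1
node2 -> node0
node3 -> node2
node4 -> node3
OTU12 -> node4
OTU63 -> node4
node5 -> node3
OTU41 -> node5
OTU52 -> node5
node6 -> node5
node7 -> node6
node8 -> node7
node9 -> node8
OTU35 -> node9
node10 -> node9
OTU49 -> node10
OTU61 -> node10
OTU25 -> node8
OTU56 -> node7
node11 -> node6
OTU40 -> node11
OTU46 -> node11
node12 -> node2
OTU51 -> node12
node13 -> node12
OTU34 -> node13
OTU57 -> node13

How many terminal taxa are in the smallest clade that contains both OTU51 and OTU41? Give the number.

14

The MRCA of OTU51 and OTU41 is the node subtending (((OTU12,OTU63),(OTU41,OTU52,((((OTU35,(OTU49,OTU61)),OTU25),OTU56),(OTU40,OTU46)))),(OTU51,(OTU34,OTU57))).
That clade contains 14 terminal taxa: OTU12, OTU25, OTU34, OTU35, OTU40, OTU41, OTU46, OTU49, OTU51, OTU52, OTU56, OTU57, OTU61, OTU63.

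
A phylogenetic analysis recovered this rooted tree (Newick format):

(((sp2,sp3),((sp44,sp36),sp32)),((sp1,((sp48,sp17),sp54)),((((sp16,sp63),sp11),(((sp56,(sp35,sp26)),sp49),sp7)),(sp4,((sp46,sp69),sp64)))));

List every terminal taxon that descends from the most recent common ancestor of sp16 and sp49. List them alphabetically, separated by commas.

sp11, sp16, sp26, sp35, sp49, sp56, sp63, sp7

Tracing sp16: it sits inside (sp16,sp63).
Tracing sp49: it sits inside ((sp56,(sp35,sp26)),sp49).
The smallest clade enclosing both is (((sp16,sp63),sp11),(((sp56,(sp35,sp26)),sp49),sp7)); the answer is its 8 terminal taxa in alphabetical order.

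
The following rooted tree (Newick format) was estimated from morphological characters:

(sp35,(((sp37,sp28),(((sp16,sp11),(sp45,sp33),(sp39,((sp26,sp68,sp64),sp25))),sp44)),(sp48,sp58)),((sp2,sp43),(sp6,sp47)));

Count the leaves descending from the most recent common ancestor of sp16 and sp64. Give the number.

The MRCA of sp16 and sp64 is the node subtending ((sp16,sp11),(sp45,sp33),(sp39,((sp26,sp68,sp64),sp25))).
That clade contains 9 terminal taxa: sp11, sp16, sp25, sp26, sp33, sp39, sp45, sp64, sp68.

9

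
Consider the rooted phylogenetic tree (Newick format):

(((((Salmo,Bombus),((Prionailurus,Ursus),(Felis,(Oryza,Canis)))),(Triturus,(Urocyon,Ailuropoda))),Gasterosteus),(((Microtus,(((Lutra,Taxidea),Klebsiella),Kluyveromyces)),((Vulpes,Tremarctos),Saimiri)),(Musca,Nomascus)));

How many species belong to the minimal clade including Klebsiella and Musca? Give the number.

The MRCA of Klebsiella and Musca is the node subtending (((Microtus,(((Lutra,Taxidea),Klebsiella),Kluyveromyces)),((Vulpes,Tremarctos),Saimiri)),(Musca,Nomascus)).
That clade contains 10 terminal taxa: Klebsiella, Kluyveromyces, Lutra, Microtus, Musca, Nomascus, Saimiri, Taxidea, Tremarctos, Vulpes.

10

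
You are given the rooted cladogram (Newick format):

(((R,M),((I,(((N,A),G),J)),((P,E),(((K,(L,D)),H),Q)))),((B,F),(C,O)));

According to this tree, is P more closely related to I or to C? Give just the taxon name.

I

The MRCA of P and I subtends ((I,(((N,A),G),J)),((P,E),(((K,(L,D)),H),Q))) (12 taxa).
The MRCA of P and C is the root, subtending the entire tree (18 taxa).
The first is nested inside the second, so P shares a more recent common ancestor with I.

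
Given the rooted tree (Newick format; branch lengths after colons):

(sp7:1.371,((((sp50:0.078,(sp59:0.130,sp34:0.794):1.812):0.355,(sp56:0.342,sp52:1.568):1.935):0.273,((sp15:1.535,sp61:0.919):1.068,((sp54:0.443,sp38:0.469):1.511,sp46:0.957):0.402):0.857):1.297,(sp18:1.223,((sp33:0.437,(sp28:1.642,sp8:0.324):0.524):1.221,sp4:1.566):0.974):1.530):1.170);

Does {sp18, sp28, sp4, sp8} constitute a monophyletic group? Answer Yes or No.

No

The MRCA of the listed taxa subtends (sp18,((sp33,(sp28,sp8)),sp4)).
That clade also contains sp33, which is not in the proposed group, so the group is not monophyletic.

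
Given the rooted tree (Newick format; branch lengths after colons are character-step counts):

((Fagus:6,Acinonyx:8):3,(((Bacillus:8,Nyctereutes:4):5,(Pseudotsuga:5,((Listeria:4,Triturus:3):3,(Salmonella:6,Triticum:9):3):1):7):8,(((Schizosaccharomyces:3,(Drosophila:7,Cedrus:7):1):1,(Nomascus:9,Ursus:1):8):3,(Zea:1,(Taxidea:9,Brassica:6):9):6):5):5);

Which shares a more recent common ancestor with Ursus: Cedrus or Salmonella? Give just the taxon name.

Cedrus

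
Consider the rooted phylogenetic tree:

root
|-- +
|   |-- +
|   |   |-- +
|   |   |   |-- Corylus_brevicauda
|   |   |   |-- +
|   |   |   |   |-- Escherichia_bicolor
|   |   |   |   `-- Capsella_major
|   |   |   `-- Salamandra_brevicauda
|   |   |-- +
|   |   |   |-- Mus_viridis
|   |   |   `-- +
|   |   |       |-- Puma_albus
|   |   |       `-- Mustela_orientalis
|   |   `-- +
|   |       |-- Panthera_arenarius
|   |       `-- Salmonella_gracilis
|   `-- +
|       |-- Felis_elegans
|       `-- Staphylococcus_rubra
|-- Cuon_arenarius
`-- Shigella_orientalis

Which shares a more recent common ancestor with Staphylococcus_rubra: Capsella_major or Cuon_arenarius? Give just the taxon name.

Capsella_major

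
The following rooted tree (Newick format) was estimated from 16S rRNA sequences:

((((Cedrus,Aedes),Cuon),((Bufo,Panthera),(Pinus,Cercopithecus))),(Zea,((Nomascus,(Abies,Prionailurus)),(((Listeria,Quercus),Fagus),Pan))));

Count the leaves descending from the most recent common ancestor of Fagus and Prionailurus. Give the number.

7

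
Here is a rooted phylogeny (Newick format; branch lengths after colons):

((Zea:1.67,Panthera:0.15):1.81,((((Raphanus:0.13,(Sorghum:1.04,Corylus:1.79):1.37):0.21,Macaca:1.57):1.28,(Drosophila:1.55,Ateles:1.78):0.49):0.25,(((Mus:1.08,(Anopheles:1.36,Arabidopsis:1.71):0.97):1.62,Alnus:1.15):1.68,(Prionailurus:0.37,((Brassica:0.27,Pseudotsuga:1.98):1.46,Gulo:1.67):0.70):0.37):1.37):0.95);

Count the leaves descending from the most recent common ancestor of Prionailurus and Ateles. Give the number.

14

The MRCA of Prionailurus and Ateles is the node subtending ((((Raphanus,(Sorghum,Corylus)),Macaca),(Drosophila,Ateles)),(((Mus,(Anopheles,Arabidopsis)),Alnus),(Prionailurus,((Brassica,Pseudotsuga),Gulo)))).
That clade contains 14 terminal taxa: Alnus, Anopheles, Arabidopsis, Ateles, Brassica, Corylus, Drosophila, Gulo, Macaca, Mus, Prionailurus, Pseudotsuga, Raphanus, Sorghum.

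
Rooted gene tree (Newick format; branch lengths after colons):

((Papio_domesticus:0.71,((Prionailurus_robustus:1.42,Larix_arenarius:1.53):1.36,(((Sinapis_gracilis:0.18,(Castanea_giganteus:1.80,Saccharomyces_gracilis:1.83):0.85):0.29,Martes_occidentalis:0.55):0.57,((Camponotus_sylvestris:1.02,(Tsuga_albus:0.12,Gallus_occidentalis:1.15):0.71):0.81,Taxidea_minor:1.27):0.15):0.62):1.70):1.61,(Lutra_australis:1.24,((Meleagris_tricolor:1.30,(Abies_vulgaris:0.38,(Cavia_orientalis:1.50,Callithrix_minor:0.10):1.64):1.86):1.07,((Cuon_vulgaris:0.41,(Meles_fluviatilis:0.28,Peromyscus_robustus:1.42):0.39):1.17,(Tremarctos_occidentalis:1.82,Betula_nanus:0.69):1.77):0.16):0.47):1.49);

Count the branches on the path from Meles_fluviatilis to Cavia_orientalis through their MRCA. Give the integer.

8

The MRCA of Meles_fluviatilis and Cavia_orientalis is the node subtending ((Meleagris_tricolor,(Abies_vulgaris,(Cavia_orientalis,Callithrix_minor))),((Cuon_vulgaris,(Meles_fluviatilis,Peromyscus_robustus)),(Tremarctos_occidentalis,Betula_nanus))).
From Meles_fluviatilis up to that node: 4 branches. From Cavia_orientalis up to the same node: 4 branches. Total: 4 + 4 = 8.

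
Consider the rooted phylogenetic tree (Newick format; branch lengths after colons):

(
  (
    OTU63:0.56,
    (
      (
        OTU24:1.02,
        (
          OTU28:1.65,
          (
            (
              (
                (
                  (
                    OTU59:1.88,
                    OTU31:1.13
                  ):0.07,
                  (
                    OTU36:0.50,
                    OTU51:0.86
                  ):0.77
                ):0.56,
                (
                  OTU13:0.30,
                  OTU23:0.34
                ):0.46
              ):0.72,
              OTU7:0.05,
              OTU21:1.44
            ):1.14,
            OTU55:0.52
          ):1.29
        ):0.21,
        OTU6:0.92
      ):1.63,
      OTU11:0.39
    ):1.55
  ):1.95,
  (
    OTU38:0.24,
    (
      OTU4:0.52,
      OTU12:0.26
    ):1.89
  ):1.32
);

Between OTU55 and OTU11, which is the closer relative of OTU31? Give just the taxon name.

OTU55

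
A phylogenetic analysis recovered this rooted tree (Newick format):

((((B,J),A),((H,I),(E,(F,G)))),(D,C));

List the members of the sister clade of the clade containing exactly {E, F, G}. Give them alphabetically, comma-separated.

The clade containing exactly {E, F, G} attaches to the tree at the node subtending ((H,I),(E,(F,G))).
The other lineage descending from that same node — the sister group — is (H,I); its 2 tips in alphabetical order are the answer.

H, I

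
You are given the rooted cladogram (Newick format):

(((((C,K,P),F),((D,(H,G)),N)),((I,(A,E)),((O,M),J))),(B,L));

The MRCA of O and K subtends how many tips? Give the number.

14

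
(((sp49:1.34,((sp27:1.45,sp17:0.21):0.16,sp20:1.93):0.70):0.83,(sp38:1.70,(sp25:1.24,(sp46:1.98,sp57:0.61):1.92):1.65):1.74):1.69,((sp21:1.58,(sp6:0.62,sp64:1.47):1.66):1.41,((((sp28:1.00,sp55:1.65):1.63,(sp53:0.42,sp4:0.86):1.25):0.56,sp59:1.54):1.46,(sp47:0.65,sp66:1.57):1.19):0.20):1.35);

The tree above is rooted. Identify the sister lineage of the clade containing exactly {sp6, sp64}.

The clade containing exactly {sp6, sp64} attaches to the tree at the node subtending (sp21,(sp6,sp64)).
The other lineage descending from that same node — the sister group — is the single tip sp21.

sp21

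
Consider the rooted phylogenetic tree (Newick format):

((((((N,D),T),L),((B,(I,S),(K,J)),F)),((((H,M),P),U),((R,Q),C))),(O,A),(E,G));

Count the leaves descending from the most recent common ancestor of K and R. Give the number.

17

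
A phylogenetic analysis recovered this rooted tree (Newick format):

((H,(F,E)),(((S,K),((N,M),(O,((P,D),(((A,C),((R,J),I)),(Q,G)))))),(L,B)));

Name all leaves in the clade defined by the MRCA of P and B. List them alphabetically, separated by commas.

A, B, C, D, G, I, J, K, L, M, N, O, P, Q, R, S

Tracing P: it sits inside (P,D).
Tracing B: it sits inside (L,B).
The smallest clade enclosing both is (((S,K),((N,M),(O,((P,D),(((A,C),((R,J),I)),(Q,G)))))),(L,B)); the answer is its 16 terminal taxa in alphabetical order.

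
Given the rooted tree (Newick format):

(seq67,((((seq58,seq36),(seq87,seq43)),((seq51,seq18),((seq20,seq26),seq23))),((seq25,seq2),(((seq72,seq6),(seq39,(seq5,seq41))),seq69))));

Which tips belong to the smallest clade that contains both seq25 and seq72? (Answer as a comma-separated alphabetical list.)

seq2, seq25, seq39, seq41, seq5, seq6, seq69, seq72

Tracing seq25: it sits inside (seq25,seq2).
Tracing seq72: it sits inside (seq72,seq6).
The smallest clade enclosing both is ((seq25,seq2),(((seq72,seq6),(seq39,(seq5,seq41))),seq69)); the answer is its 8 terminal taxa in alphabetical order.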